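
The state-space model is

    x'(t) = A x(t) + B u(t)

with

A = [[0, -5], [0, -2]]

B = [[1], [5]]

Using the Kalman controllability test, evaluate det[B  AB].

115

AB = [[-25], [-10]]
Controllability matrix C = [B  AB] = [[1, -25], [5, -10]]
det(C) = 1·(-10) - (-25)·5 = -10 - (-125) = 115
Since det(C) ≠ 0, rank(C) = 2 and the system is completely controllable.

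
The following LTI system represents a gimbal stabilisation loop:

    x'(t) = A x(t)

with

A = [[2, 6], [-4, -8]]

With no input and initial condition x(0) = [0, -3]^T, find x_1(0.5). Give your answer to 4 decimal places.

-2.0929

det(sI - A) = s^2 - (tr A)s + det A, with tr A = 2 + (-8) = -6 and det A = 2·(-8) - 6·(-4) = -16 - (-24) = 8.
So p(s) = det(sI - A) = s^2 + 6s + 8.
Factor s^2 + 6s + 8: two numbers with sum -6 and product 8 are -2 and -4, so s^2 + 6s + 8 = (s + 2)(s + 4).
Hence p(s) = (s + 2) (s + 4), with roots -4, -2.
The eigenvalues -4, -2 are distinct and real, so A is diagonalisable and x(t) = e^{At} x(0) = V diag(e^{λ_i t}) V^{-1} x(0), where the columns of V are the eigenvectors.
λ = -4: A - (-4)I = [[6, 6], [-4, -4]]. Row 1 gives 6·v1 + 6·v2 = 0, so take v_1 = [1, -1]^T.
λ = -2: A - (-2)I = [[4, 6], [-4, -6]]. Row 1 gives 4·v1 + 6·v2 = 0, so take v_2 = [3, -2]^T.
V = [v_1 v_2] = [[1, 3], [-1, -2]] has det V = 1, so V^{-1} = adj(V)/det V = [[-2, -3], [1, 1]].
Modal coordinates z(0) = V^{-1} x(0): (-2)·0 + (-3)·(-3) = 9; 1·0 + 1·(-3) = -3; so z(0) = [9, -3]^T.
x_1(t) = Σ_i (v_i)_1 · z_i(0) · e^{λ_i t} (row 1 of V times the modal terms).
x_1(0.5) = 1·9·e^{-4·0.5} + 3·(-3)·e^{-2·0.5} = 9·0.135335 + (-9)·0.367879 = -2.0929.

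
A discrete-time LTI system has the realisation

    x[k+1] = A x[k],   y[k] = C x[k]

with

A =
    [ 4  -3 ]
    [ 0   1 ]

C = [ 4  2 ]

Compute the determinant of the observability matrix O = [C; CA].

CA = [[16, -10]]
Observability matrix O = [C; CA] = [[4, 2], [16, -10]]
det(O) = 4·(-10) - 2·16 = -40 - 32 = -72
Since det(O) ≠ 0, rank(O) = 2 and the system is completely observable.

-72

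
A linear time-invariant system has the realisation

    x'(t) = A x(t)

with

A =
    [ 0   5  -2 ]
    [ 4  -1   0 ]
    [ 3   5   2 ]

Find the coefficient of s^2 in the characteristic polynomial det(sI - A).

Expand det(sI - A) for the 3×3 matrix.
p(s) = s^3 - s^2 - 16s + 86.
(Check: constant term = det(-A) = (-1)^3 det A = 86; coefficient of s^2 = -tr A = -1.)
The coefficient of s^2 is -1.

-1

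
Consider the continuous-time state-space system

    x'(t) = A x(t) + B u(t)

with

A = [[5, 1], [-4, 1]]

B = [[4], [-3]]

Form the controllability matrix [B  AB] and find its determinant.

AB = [[17], [-19]]
Controllability matrix C = [B  AB] = [[4, 17], [-3, -19]]
det(C) = 4·(-19) - 17·(-3) = -76 - (-51) = -25
Since det(C) ≠ 0, rank(C) = 2 and the system is completely controllable.

-25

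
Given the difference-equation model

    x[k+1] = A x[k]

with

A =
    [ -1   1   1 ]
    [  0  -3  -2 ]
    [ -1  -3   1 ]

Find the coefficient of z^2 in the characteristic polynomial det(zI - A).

Expand det(zI - A) for the 3×3 matrix.
p(z) = z^3 + 3z^2 - 6z - 8.
(Check: constant term = det(-A) = (-1)^3 det A = -8; coefficient of z^2 = -tr A = 3.)
The coefficient of z^2 is 3.

3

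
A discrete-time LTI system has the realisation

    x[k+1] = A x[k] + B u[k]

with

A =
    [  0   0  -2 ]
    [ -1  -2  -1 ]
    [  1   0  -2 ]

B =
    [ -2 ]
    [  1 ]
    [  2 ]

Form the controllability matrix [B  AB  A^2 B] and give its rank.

AB = [[-4], [-2], [-6]]
A^2B = [[12], [14], [8]]
Controllability matrix C = [B  AB  A^2B] = [[-2, -4, 12], [1, -2, 14], [2, -6, 8]]
det(C) = (-2)·((-2)·8 - 14·(-6)) - (-4)·(1·8 - 14·2) + 12·(1·(-6) - (-2)·2) = (-2)·68 - (-4)·(-20) + 12·(-2) = -240 ≠ 0, so rank(C) = 3.
rank(C) = 3 = n, so the pair (A, B) is completely controllable.

3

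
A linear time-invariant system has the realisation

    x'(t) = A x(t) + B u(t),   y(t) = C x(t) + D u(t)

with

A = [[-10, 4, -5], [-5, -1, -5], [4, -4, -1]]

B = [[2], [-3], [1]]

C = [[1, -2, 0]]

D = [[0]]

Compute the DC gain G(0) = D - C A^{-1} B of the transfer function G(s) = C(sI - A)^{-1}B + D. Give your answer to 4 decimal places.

6.5000

G(0) = C(-A)^{-1}B + D = -C A^{-1} B + D.
det A = -30, so A^{-1} = (1/-30)·adj(A) = [[19/30, -4/5, 5/6], [5/6, -1, 5/6], [-4/5, 4/5, -1]]
A^{-1} B = [9/2, 11/2, -5]^T
C A^{-1} B = -13/2
G(0) = D - C A^{-1} B = 0 - (-13/2) = 13/2 ≈ 6.5000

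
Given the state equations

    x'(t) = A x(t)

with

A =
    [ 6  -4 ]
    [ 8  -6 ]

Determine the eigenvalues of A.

det(sI - A) = s^2 - (tr A)s + det A, with tr A = 6 + (-6) = 0 and det A = 6·(-6) - (-4)·8 = -36 - (-32) = -4.
So p(s) = det(sI - A) = s^2 - 4.
Factor s^2 - 4: two numbers with sum 0 and product -4 are 2 and -2, so s^2 - 4 = (s - 2)(s + 2).
Hence p(s) = (s - 2) (s + 2), with roots -2, 2.
At least one eigenvalue has non-negative real part, so the system is not asymptotically stable.

-2, 2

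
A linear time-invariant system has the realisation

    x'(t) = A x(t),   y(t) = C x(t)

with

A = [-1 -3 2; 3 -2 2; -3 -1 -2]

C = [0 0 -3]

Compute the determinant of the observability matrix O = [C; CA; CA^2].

891

CA = [[9, 3, 6]]
CA^2 = [[-18, -39, 12]]
Observability matrix O = [C; CA; CA^2] = [[0, 0, -3], [9, 3, 6], [-18, -39, 12]]
Expanding along the first row, det(O) = 0·(3·12 - 6·(-39)) - 0·(9·12 - 6·(-18)) + (-3)·(9·(-39) - 3·(-18)) = 0·270 - 0·216 + (-3)·(-297) = 891
Since det(O) ≠ 0, rank(O) = 3 and the system is completely observable.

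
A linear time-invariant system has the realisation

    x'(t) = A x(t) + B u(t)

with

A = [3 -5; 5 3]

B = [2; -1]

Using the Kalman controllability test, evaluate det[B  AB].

AB = [[11], [7]]
Controllability matrix C = [B  AB] = [[2, 11], [-1, 7]]
det(C) = 2·7 - 11·(-1) = 14 - (-11) = 25
Since det(C) ≠ 0, rank(C) = 2 and the system is completely controllable.

25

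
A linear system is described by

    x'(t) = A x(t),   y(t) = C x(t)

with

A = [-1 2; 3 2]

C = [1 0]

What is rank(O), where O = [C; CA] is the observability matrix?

2

CA = [[-1, 2]]
Observability matrix O = [C; CA] = [[1, 0], [-1, 2]]
det(O) = 1·2 - 0·(-1) = 2 - 0 = 2 ≠ 0, so rank(O) = 2.
rank(O) = 2 = n, so the pair (A, C) is completely observable.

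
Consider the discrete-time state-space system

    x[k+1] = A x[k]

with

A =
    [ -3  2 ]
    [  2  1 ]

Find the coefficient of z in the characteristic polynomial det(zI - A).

2

For a 2×2 matrix, det(zI - A) = z^2 - (tr A)z + det A.
tr A = -2, det A = -7.
So p(z) = z^2 + 2z - 7.
The coefficient of z is 2.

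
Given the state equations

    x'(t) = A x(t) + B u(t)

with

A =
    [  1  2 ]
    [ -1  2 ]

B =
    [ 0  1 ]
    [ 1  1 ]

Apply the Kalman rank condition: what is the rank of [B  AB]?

AB = [[2, 3], [2, 1]]
Controllability matrix C = [B  AB] = [[0, 1, 2, 3], [1, 1, 2, 1]]
Take the 2×2 submatrix of C formed by columns 1, 2: [[0, 1], [1, 1]]. Its determinant is 0·1 - 1·1 = 0 - 1 = -1 ≠ 0.
So rank(C) ≥ 2; since C has 2 rows, rank(C) = 2.
rank(C) = 2 = n, so the pair (A, B) is completely controllable.

2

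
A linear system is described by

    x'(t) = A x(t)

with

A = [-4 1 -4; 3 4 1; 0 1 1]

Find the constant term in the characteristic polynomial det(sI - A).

27

Expand det(sI - A) for the 3×3 matrix.
p(s) = s^3 - s^2 - 20s + 27.
(Check: constant term = det(-A) = (-1)^3 det A = 27; coefficient of s^2 = -tr A = -1.)
The constant term is 27.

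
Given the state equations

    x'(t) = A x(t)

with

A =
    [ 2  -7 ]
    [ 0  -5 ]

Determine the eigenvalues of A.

-5, 2

det(sI - A) = s^2 - (tr A)s + det A, with tr A = 2 + (-5) = -3 and det A = 2·(-5) - (-7)·0 = -10 - 0 = -10.
So p(s) = det(sI - A) = s^2 + 3s - 10.
Factor s^2 + 3s - 10: two numbers with sum -3 and product -10 are 2 and -5, so s^2 + 3s - 10 = (s - 2)(s + 5).
Hence p(s) = (s - 2) (s + 5), with roots -5, 2.
At least one eigenvalue has non-negative real part, so the system is not asymptotically stable.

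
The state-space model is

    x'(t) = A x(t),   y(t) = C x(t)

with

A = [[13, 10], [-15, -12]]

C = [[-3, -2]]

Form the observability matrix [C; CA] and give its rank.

CA = [[-9, -6]]
Observability matrix O = [C; CA] = [[-3, -2], [-9, -6]]
Every row of O is a scalar multiple of row 1 = [-3, -2] (multipliers 1, 3), so the rows span a one-dimensional space.
O ≠ 0, hence rank(O) = 1.
rank(O) = 1 < n = 2, so the pair (A, C) is not completely observable.

1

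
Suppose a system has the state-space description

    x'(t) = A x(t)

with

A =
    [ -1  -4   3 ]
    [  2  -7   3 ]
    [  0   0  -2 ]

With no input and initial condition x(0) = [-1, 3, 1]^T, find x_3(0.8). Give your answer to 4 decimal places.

0.2019

det(sI - A) = s^3 - (tr A)s^2 + (M11 + M22 + M33)s - det A, where Mii is the 2×2 principal minor of A obtained by deleting row i and column i.
tr A = (-1) + (-7) + (-2) = -10; M11 = (-7)·(-2) - 3·0 = 14 - 0 = 14; M22 = (-1)·(-2) - 3·0 = 2 - 0 = 2; M33 = (-1)·(-7) - (-4)·2 = 7 - (-8) = 15; sum of minors = 31.
det A = (-1)·((-7)·(-2) - 3·0) - (-4)·(2·(-2) - 3·0) + 3·(2·0 - (-7)·0) = (-1)·14 - (-4)·(-4) + 3·0 = -30.
So p(s) = det(sI - A) = s^3 + 10s^2 + 31s + 30.
Rational-root test: any integer root divides 30. Testing small divisors, s = -2 works: p(-2) = -8 + 40 + (-62) + 30 = 0, so (s + 2) is a factor.
Dividing, p(s) = (s + 2)(s^2 + 8s + 15).
Factor s^2 + 8s + 15: two numbers with sum -8 and product 15 are -3 and -5, so s^2 + 8s + 15 = (s + 3)(s + 5).
Hence p(s) = (s + 2) (s + 3) (s + 5), with roots -5, -3, -2.
The eigenvalues -5, -3, -2 are distinct and real, so A is diagonalisable and x(t) = e^{At} x(0) = V diag(e^{λ_i t}) V^{-1} x(0), where the columns of V are the eigenvectors.
λ = -5: A - (-5)I = [[4, -4, 3], [2, -2, 3], [0, 0, 3]]. v must be orthogonal to every row; (row 1) × (row 2) = [-6, -6, 0], so take v_1 = [1, 1, 0]^T.
λ = -3: A - (-3)I = [[2, -4, 3], [2, -4, 3], [0, 0, 1]]. v must be orthogonal to every row; (row 1) × (row 3) = [-4, -2, 0], so take v_2 = [-2, -1, 0]^T.
λ = -2: A - (-2)I = [[1, -4, 3], [2, -5, 3], [0, 0, 0]]. v must be orthogonal to every row; (row 1) × (row 2) = [3, 3, 3], so take v_3 = [1, 1, 1]^T.
V = [v_1 v_2 v_3] = [[1, -2, 1], [1, -1, 1], [0, 0, 1]] has det V = 1, so V^{-1} = adj(V)/det V = [[-1, 2, -1], [-1, 1, 0], [0, 0, 1]].
Modal coordinates z(0) = V^{-1} x(0): (-1)·(-1) + 2·3 + (-1)·1 = 6; (-1)·(-1) + 1·3 + 0·1 = 4; 0·(-1) + 0·3 + 1·1 = 1; so z(0) = [6, 4, 1]^T.
x_3(t) = Σ_i (v_i)_3 · z_i(0) · e^{λ_i t} (row 3 of V times the modal terms).
x_3(0.8) = 0·6·e^{-5·0.8} + 0·4·e^{-3·0.8} + 1·1·e^{-2·0.8} = 0·0.018316 + 0·0.090718 + 1·0.201897 = 0.2019.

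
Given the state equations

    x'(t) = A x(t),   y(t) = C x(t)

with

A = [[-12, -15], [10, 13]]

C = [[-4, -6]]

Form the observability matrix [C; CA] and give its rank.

CA = [[-12, -18]]
Observability matrix O = [C; CA] = [[-4, -6], [-12, -18]]
Every row of O is a scalar multiple of row 1 = [-4, -6] (multipliers 1, 3), so the rows span a one-dimensional space.
O ≠ 0, hence rank(O) = 1.
rank(O) = 1 < n = 2, so the pair (A, C) is not completely observable.

1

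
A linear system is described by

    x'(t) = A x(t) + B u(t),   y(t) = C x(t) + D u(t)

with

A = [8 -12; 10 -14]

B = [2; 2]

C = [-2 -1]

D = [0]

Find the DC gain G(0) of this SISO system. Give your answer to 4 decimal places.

G(0) = C(-A)^{-1}B + D = -C A^{-1} B + D.
det A = 8, so A^{-1} = (1/8)·adj(A) = [[-7/4, 3/2], [-5/4, 1]]
A^{-1} B = [-1/2, -1/2]^T
C A^{-1} B = 3/2
G(0) = D - C A^{-1} B = 0 - (3/2) = -3/2 ≈ -1.5000

-1.5000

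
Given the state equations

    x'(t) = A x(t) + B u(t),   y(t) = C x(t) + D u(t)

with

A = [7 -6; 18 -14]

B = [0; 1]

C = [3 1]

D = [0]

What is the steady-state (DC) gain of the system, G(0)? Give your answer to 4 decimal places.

-2.5000

G(0) = C(-A)^{-1}B + D = -C A^{-1} B + D.
det A = 10, so A^{-1} = (1/10)·adj(A) = [[-7/5, 3/5], [-9/5, 7/10]]
A^{-1} B = [3/5, 7/10]^T
C A^{-1} B = 5/2
G(0) = D - C A^{-1} B = 0 - (5/2) = -5/2 ≈ -2.5000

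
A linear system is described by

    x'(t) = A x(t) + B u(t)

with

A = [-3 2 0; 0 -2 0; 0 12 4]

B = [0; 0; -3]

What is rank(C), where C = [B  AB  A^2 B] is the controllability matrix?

AB = [[0], [0], [-12]]
A^2B = [[0], [0], [-48]]
Controllability matrix C = [B  AB  A^2B] = [[0, 0, 0], [0, 0, 0], [-3, -12, -48]]
Every column of C is a scalar multiple of column 1 = [0, 0, -3] (multipliers 1, 4, 16), so the columns span a one-dimensional space.
C ≠ 0, hence rank(C) = 1.
rank(C) = 1 < n = 3, so the pair (A, B) is not completely controllable.

1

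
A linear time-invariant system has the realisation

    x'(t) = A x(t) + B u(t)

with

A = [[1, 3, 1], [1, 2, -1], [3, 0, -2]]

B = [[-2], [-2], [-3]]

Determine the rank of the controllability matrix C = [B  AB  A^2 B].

AB = [[-11], [-3], [0]]
A^2B = [[-20], [-17], [-33]]
Controllability matrix C = [B  AB  A^2B] = [[-2, -11, -20], [-2, -3, -17], [-3, 0, -33]]
det(C) = (-2)·((-3)·(-33) - (-17)·0) - (-11)·((-2)·(-33) - (-17)·(-3)) + (-20)·((-2)·0 - (-3)·(-3)) = (-2)·99 - (-11)·15 + (-20)·(-9) = 147 ≠ 0, so rank(C) = 3.
rank(C) = 3 = n, so the pair (A, B) is completely controllable.

3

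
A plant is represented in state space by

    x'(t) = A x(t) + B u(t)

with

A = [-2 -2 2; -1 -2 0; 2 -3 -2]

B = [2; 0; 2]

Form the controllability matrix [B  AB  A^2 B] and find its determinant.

AB = [[0], [-2], [0]]
A^2B = [[4], [4], [6]]
Controllability matrix C = [B  AB  A^2B] = [[2, 0, 4], [0, -2, 4], [2, 0, 6]]
Expanding along the first row, det(C) = 2·((-2)·6 - 4·0) - 0·(0·6 - 4·2) + 4·(0·0 - (-2)·2) = 2·(-12) - 0·(-8) + 4·4 = -8
Since det(C) ≠ 0, rank(C) = 3 and the system is completely controllable.

-8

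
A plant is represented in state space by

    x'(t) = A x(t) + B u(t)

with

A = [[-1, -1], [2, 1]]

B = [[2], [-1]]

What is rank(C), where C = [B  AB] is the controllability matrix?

AB = [[-1], [3]]
Controllability matrix C = [B  AB] = [[2, -1], [-1, 3]]
det(C) = 2·3 - (-1)·(-1) = 6 - 1 = 5 ≠ 0, so rank(C) = 2.
rank(C) = 2 = n, so the pair (A, B) is completely controllable.

2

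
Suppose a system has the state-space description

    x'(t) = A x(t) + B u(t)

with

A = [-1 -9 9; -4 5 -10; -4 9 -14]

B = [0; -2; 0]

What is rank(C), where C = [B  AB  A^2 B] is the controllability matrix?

AB = [[18], [-10], [-18]]
A^2B = [[-90], [58], [90]]
Controllability matrix C = [B  AB  A^2B] = [[0, 18, -90], [-2, -10, 58], [0, -18, 90]]
The rows r1, r2, r3 of C are linearly dependent: r1 + r3 = 0 (check each entry), so rank(C) ≤ 2.
The 2×2 minor from rows 1, 2, columns 1, 2 is 0·(-10) - 18·(-2) = 0 - (-36) = 36 ≠ 0, so rank(C) = 2.
rank(C) = 2 < n = 3, so the pair (A, B) is not completely controllable.

2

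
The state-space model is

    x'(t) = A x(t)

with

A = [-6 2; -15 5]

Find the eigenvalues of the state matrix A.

-1, 0

det(sI - A) = s^2 - (tr A)s + det A, with tr A = (-6) + 5 = -1 and det A = (-6)·5 - 2·(-15) = -30 - (-30) = 0.
So p(s) = det(sI - A) = s^2 + s.
Factor s^2 + s: two numbers with sum -1 and product 0 are 0 and -1, so s^2 + s = s(s + 1).
Hence p(s) = s (s + 1), with roots -1, 0.
At least one eigenvalue has non-negative real part, so the system is not asymptotically stable.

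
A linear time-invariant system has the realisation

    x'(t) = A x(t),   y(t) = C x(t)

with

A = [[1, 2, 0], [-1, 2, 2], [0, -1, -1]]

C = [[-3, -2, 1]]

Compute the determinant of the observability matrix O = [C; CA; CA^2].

-13

CA = [[-1, -11, -5]]
CA^2 = [[10, -19, -17]]
Observability matrix O = [C; CA; CA^2] = [[-3, -2, 1], [-1, -11, -5], [10, -19, -17]]
Expanding along the first row, det(O) = (-3)·((-11)·(-17) - (-5)·(-19)) - (-2)·((-1)·(-17) - (-5)·10) + 1·((-1)·(-19) - (-11)·10) = (-3)·92 - (-2)·67 + 1·129 = -13
Since det(O) ≠ 0, rank(O) = 3 and the system is completely observable.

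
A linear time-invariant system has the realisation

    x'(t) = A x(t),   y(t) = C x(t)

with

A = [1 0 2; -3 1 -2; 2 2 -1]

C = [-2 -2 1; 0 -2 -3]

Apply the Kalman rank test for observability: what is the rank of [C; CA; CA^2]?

CA = [[6, 0, -1], [0, -8, 7]]
CA^2 = [[4, -2, 13], [38, 6, 9]]
Observability matrix O = [C; CA; CA^2] = [[-2, -2, 1], [0, -2, -3], [6, 0, -1], [0, -8, 7], [4, -2, 13], [38, 6, 9]]
Take the 3×3 submatrix of O formed by rows 1, 2, 3: [[-2, -2, 1], [0, -2, -3], [6, 0, -1]]. Its determinant is (-2)·((-2)·(-1) - (-3)·0) - (-2)·(0·(-1) - (-3)·6) + 1·(0·0 - (-2)·6) = (-2)·2 - (-2)·18 + 1·12 = 44 ≠ 0.
So rank(O) ≥ 3; since O has 3 columns, rank(O) = 3.
rank(O) = 3 = n, so the pair (A, C) is completely observable.

3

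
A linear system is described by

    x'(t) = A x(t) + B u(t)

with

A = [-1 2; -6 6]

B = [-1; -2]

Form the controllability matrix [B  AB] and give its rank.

1

AB = [[-3], [-6]]
Controllability matrix C = [B  AB] = [[-1, -3], [-2, -6]]
Every column of C is a scalar multiple of column 1 = [-1, -2] (multipliers 1, 3), so the columns span a one-dimensional space.
C ≠ 0, hence rank(C) = 1.
rank(C) = 1 < n = 2, so the pair (A, B) is not completely controllable.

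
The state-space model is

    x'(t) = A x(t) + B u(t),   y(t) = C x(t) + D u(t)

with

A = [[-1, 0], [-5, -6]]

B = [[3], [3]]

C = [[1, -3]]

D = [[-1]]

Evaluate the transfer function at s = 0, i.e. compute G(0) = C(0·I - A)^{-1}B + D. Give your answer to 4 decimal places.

G(0) = C(-A)^{-1}B + D = -C A^{-1} B + D.
det A = 6, so A^{-1} = (1/6)·adj(A) = [[-1, 0], [5/6, -1/6]]
A^{-1} B = [-3, 2]^T
C A^{-1} B = -9
G(0) = D - C A^{-1} B = -1 - (-9) = 8

8.0000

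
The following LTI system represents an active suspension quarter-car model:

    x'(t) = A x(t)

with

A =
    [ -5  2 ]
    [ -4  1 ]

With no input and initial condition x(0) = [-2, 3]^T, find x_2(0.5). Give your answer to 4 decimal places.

4.5034

det(sI - A) = s^2 - (tr A)s + det A, with tr A = (-5) + 1 = -4 and det A = (-5)·1 - 2·(-4) = -5 - (-8) = 3.
So p(s) = det(sI - A) = s^2 + 4s + 3.
Factor s^2 + 4s + 3: two numbers with sum -4 and product 3 are -1 and -3, so s^2 + 4s + 3 = (s + 1)(s + 3).
Hence p(s) = (s + 1) (s + 3), with roots -3, -1.
The eigenvalues -3, -1 are distinct and real, so A is diagonalisable and x(t) = e^{At} x(0) = V diag(e^{λ_i t}) V^{-1} x(0), where the columns of V are the eigenvectors.
λ = -3: A - (-3)I = [[-2, 2], [-4, 4]]. Row 1 gives (-2)·v1 + 2·v2 = 0, so take v_1 = [1, 1]^T.
λ = -1: A - (-1)I = [[-4, 2], [-4, 2]]. Row 1 gives (-4)·v1 + 2·v2 = 0, so take v_2 = [-1, -2]^T.
V = [v_1 v_2] = [[1, -1], [1, -2]] has det V = -1, so V^{-1} = adj(V)/det V = [[2, -1], [1, -1]].
Modal coordinates z(0) = V^{-1} x(0): 2·(-2) + (-1)·3 = -7; 1·(-2) + (-1)·3 = -5; so z(0) = [-7, -5]^T.
x_2(t) = Σ_i (v_i)_2 · z_i(0) · e^{λ_i t} (row 2 of V times the modal terms).
x_2(0.5) = 1·(-7)·e^{-3·0.5} + (-2)·(-5)·e^{-1·0.5} = (-7)·0.223130 + 10·0.606531 = 4.5034.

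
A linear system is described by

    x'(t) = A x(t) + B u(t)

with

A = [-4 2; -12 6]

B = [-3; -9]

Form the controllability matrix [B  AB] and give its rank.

AB = [[-6], [-18]]
Controllability matrix C = [B  AB] = [[-3, -6], [-9, -18]]
Every column of C is a scalar multiple of column 1 = [-3, -9] (multipliers 1, 2), so the columns span a one-dimensional space.
C ≠ 0, hence rank(C) = 1.
rank(C) = 1 < n = 2, so the pair (A, B) is not completely controllable.

1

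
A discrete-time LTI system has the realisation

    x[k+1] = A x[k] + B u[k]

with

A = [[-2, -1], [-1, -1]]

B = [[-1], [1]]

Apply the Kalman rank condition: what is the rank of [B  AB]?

AB = [[1], [0]]
Controllability matrix C = [B  AB] = [[-1, 1], [1, 0]]
det(C) = (-1)·0 - 1·1 = 0 - 1 = -1 ≠ 0, so rank(C) = 2.
rank(C) = 2 = n, so the pair (A, B) is completely controllable.

2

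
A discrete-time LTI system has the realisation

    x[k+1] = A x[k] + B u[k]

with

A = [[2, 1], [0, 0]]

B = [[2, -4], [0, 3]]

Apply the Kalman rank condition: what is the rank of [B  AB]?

AB = [[4, -5], [0, 0]]
Controllability matrix C = [B  AB] = [[2, -4, 4, -5], [0, 3, 0, 0]]
Take the 2×2 submatrix of C formed by columns 1, 2: [[2, -4], [0, 3]]. Its determinant is 2·3 - (-4)·0 = 6 - 0 = 6 ≠ 0.
So rank(C) ≥ 2; since C has 2 rows, rank(C) = 2.
rank(C) = 2 = n, so the pair (A, B) is completely controllable.

2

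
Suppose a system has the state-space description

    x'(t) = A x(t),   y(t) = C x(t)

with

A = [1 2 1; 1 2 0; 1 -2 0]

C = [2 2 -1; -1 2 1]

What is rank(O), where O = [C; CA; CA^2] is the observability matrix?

CA = [[3, 10, 2], [2, 0, -1]]
CA^2 = [[15, 22, 3], [1, 6, 2]]
Observability matrix O = [C; CA; CA^2] = [[2, 2, -1], [-1, 2, 1], [3, 10, 2], [2, 0, -1], [15, 22, 3], [1, 6, 2]]
Take the 3×3 submatrix of O formed by rows 1, 2, 3: [[2, 2, -1], [-1, 2, 1], [3, 10, 2]]. Its determinant is 2·(2·2 - 1·10) - 2·((-1)·2 - 1·3) + (-1)·((-1)·10 - 2·3) = 2·(-6) - 2·(-5) + (-1)·(-16) = 14 ≠ 0.
So rank(O) ≥ 3; since O has 3 columns, rank(O) = 3.
rank(O) = 3 = n, so the pair (A, C) is completely observable.

3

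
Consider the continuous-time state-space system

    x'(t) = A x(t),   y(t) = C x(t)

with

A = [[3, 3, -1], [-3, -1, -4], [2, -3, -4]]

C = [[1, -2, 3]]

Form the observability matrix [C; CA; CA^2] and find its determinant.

CA = [[15, -4, -5]]
CA^2 = [[47, 64, 21]]
Observability matrix O = [C; CA; CA^2] = [[1, -2, 3], [15, -4, -5], [47, 64, 21]]
Expanding along the first row, det(O) = 1·((-4)·21 - (-5)·64) - (-2)·(15·21 - (-5)·47) + 3·(15·64 - (-4)·47) = 1·236 - (-2)·550 + 3·1148 = 4780
Since det(O) ≠ 0, rank(O) = 3 and the system is completely observable.

4780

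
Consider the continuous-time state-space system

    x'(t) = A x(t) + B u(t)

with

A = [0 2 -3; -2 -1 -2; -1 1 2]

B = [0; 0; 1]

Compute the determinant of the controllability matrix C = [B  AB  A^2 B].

-32

AB = [[-3], [-2], [2]]
A^2B = [[-10], [4], [5]]
Controllability matrix C = [B  AB  A^2B] = [[0, -3, -10], [0, -2, 4], [1, 2, 5]]
Expanding along the first row, det(C) = 0·((-2)·5 - 4·2) - (-3)·(0·5 - 4·1) + (-10)·(0·2 - (-2)·1) = 0·(-18) - (-3)·(-4) + (-10)·2 = -32
Since det(C) ≠ 0, rank(C) = 3 and the system is completely controllable.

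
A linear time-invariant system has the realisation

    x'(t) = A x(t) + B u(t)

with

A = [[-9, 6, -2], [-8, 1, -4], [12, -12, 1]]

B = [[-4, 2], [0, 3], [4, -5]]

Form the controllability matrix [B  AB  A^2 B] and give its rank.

AB = [[28, 10], [16, 7], [-44, -17]]
A^2B = [[-68, -14], [-32, -5], [100, 19]]
Controllability matrix C = [B  AB  A^2B] = [[-4, 2, 28, 10, -68, -14], [0, 3, 16, 7, -32, -5], [4, -5, -44, -17, 100, 19]]
The rows r1, r2, r3 of C are linearly dependent: r1 + r2 + r3 = 0 (check each entry), so rank(C) ≤ 2.
The 2×2 minor from rows 1, 2, columns 1, 2 is (-4)·3 - 2·0 = -12 - 0 = -12 ≠ 0, so rank(C) = 2.
rank(C) = 2 < n = 3, so the pair (A, B) is not completely controllable.

2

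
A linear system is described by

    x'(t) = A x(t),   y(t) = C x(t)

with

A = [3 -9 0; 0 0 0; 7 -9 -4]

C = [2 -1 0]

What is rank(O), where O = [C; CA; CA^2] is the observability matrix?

2

CA = [[6, -18, 0]]
CA^2 = [[18, -54, 0]]
Observability matrix O = [C; CA; CA^2] = [[2, -1, 0], [6, -18, 0], [18, -54, 0]]
Column 3 of O is identically zero, so rank(O) ≤ 2.
The 2×2 minor from rows 1, 2, columns 1, 2 is 2·(-18) - (-1)·6 = -36 - (-6) = -30 ≠ 0, so rank(O) = 2.
rank(O) = 2 < n = 3, so the pair (A, C) is not completely observable.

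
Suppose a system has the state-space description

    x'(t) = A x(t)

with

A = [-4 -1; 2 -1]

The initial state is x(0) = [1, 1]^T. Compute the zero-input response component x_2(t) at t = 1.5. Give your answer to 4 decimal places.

det(sI - A) = s^2 - (tr A)s + det A, with tr A = (-4) + (-1) = -5 and det A = (-4)·(-1) - (-1)·2 = 4 - (-2) = 6.
So p(s) = det(sI - A) = s^2 + 5s + 6.
Factor s^2 + 5s + 6: two numbers with sum -5 and product 6 are -2 and -3, so s^2 + 5s + 6 = (s + 2)(s + 3).
Hence p(s) = (s + 2) (s + 3), with roots -3, -2.
The eigenvalues -3, -2 are distinct and real, so A is diagonalisable and x(t) = e^{At} x(0) = V diag(e^{λ_i t}) V^{-1} x(0), where the columns of V are the eigenvectors.
λ = -3: A - (-3)I = [[-1, -1], [2, 2]]. Row 1 gives (-1)·v1 + (-1)·v2 = 0, so take v_1 = [1, -1]^T.
λ = -2: A - (-2)I = [[-2, -1], [2, 1]]. Row 1 gives (-2)·v1 + (-1)·v2 = 0, so take v_2 = [1, -2]^T.
V = [v_1 v_2] = [[1, 1], [-1, -2]] has det V = -1, so V^{-1} = adj(V)/det V = [[2, 1], [-1, -1]].
Modal coordinates z(0) = V^{-1} x(0): 2·1 + 1·1 = 3; (-1)·1 + (-1)·1 = -2; so z(0) = [3, -2]^T.
x_2(t) = Σ_i (v_i)_2 · z_i(0) · e^{λ_i t} (row 2 of V times the modal terms).
x_2(1.5) = (-1)·3·e^{-3·1.5} + (-2)·(-2)·e^{-2·1.5} = (-3)·0.011109 + 4·0.049787 = 0.1658.

0.1658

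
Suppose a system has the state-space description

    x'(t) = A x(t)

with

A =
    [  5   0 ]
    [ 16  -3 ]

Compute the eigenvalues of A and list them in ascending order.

det(sI - A) = s^2 - (tr A)s + det A, with tr A = 5 + (-3) = 2 and det A = 5·(-3) - 0·16 = -15 - 0 = -15.
So p(s) = det(sI - A) = s^2 - 2s - 15.
Factor s^2 - 2s - 15: two numbers with sum 2 and product -15 are 5 and -3, so s^2 - 2s - 15 = (s - 5)(s + 3).
Hence p(s) = (s - 5) (s + 3), with roots -3, 5.
At least one eigenvalue has non-negative real part, so the system is not asymptotically stable.

-3, 5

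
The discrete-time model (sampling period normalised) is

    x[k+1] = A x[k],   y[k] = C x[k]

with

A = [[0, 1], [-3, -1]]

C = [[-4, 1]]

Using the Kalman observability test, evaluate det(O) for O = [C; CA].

CA = [[-3, -5]]
Observability matrix O = [C; CA] = [[-4, 1], [-3, -5]]
det(O) = (-4)·(-5) - 1·(-3) = 20 - (-3) = 23
Since det(O) ≠ 0, rank(O) = 2 and the system is completely observable.

23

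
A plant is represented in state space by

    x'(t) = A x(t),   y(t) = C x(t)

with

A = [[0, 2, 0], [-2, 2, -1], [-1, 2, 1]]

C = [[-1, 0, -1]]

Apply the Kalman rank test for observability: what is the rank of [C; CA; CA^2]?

CA = [[1, -4, -1]]
CA^2 = [[9, -8, 3]]
Observability matrix O = [C; CA; CA^2] = [[-1, 0, -1], [1, -4, -1], [9, -8, 3]]
det(O) = (-1)·((-4)·3 - (-1)·(-8)) - 0·(1·3 - (-1)·9) + (-1)·(1·(-8) - (-4)·9) = (-1)·(-20) - 0·12 + (-1)·28 = -8 ≠ 0, so rank(O) = 3.
rank(O) = 3 = n, so the pair (A, C) is completely observable.

3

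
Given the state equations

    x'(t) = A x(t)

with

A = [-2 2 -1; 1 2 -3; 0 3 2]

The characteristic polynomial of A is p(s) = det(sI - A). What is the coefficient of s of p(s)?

3

Expand det(sI - A) for the 3×3 matrix.
p(s) = s^3 - 2s^2 + 3s + 33.
(Check: constant term = det(-A) = (-1)^3 det A = 33; coefficient of s^2 = -tr A = -2.)
The coefficient of s is 3.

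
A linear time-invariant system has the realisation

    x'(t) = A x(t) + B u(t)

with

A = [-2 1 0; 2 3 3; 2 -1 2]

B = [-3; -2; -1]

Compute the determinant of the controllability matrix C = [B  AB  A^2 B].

AB = [[4], [-15], [-6]]
A^2B = [[-23], [-55], [11]]
Controllability matrix C = [B  AB  A^2B] = [[-3, 4, -23], [-2, -15, -55], [-1, -6, 11]]
Expanding along the first row, det(C) = (-3)·((-15)·11 - (-55)·(-6)) - 4·((-2)·11 - (-55)·(-1)) + (-23)·((-2)·(-6) - (-15)·(-1)) = (-3)·(-495) - 4·(-77) + (-23)·(-3) = 1862
Since det(C) ≠ 0, rank(C) = 3 and the system is completely controllable.

1862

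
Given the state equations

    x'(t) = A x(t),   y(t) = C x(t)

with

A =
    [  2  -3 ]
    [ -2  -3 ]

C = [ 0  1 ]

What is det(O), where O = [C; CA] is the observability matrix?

CA = [[-2, -3]]
Observability matrix O = [C; CA] = [[0, 1], [-2, -3]]
det(O) = 0·(-3) - 1·(-2) = 0 - (-2) = 2
Since det(O) ≠ 0, rank(O) = 2 and the system is completely observable.

2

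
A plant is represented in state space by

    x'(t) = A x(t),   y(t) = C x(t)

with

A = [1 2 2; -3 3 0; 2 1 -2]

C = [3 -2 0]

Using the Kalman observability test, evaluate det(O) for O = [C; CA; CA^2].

CA = [[9, 0, 6]]
CA^2 = [[21, 24, 6]]
Observability matrix O = [C; CA; CA^2] = [[3, -2, 0], [9, 0, 6], [21, 24, 6]]
Expanding along the first row, det(O) = 3·(0·6 - 6·24) - (-2)·(9·6 - 6·21) + 0·(9·24 - 0·21) = 3·(-144) - (-2)·(-72) + 0·216 = -576
Since det(O) ≠ 0, rank(O) = 3 and the system is completely observable.

-576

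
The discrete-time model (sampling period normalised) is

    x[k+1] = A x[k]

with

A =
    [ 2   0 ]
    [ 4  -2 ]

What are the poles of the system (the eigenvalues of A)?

-2, 2

det(zI - A) = z^2 - (tr A)z + det A, with tr A = 2 + (-2) = 0 and det A = 2·(-2) - 0·4 = -4 - 0 = -4.
So p(z) = det(zI - A) = z^2 - 4.
Factor z^2 - 4: two numbers with sum 0 and product -4 are 2 and -2, so z^2 - 4 = (z - 2)(z + 2).
Hence p(z) = (z - 2) (z + 2), with roots -2, 2.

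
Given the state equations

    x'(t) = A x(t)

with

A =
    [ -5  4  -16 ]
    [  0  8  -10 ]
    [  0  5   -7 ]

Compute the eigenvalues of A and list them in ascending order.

-5, -2, 3

det(sI - A) = s^3 - (tr A)s^2 + (M11 + M22 + M33)s - det A, where Mii is the 2×2 principal minor of A obtained by deleting row i and column i.
tr A = (-5) + 8 + (-7) = -4; M11 = 8·(-7) - (-10)·5 = -56 - (-50) = -6; M22 = (-5)·(-7) - (-16)·0 = 35 - 0 = 35; M33 = (-5)·8 - 4·0 = -40 - 0 = -40; sum of minors = -11.
det A = (-5)·(8·(-7) - (-10)·5) - 4·(0·(-7) - (-10)·0) + (-16)·(0·5 - 8·0) = (-5)·(-6) - 4·0 + (-16)·0 = 30.
So p(s) = det(sI - A) = s^3 + 4s^2 - 11s - 30.
Rational-root test: any integer root divides -30. Testing small divisors, s = -2 works: p(-2) = -8 + 16 + 22 + (-30) = 0, so (s + 2) is a factor.
Dividing, p(s) = (s + 2)(s^2 + 2s - 15).
Factor s^2 + 2s - 15: two numbers with sum -2 and product -15 are 3 and -5, so s^2 + 2s - 15 = (s - 3)(s + 5).
Hence p(s) = (s - 3) (s + 2) (s + 5), with roots -5, -2, 3.
At least one eigenvalue has non-negative real part, so the system is not asymptotically stable.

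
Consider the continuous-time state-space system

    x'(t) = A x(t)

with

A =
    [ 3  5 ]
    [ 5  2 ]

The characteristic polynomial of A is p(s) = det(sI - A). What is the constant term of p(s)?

For a 2×2 matrix, det(sI - A) = s^2 - (tr A)s + det A.
tr A = 5, det A = -19.
So p(s) = s^2 - 5s - 19.
The constant term is -19.

-19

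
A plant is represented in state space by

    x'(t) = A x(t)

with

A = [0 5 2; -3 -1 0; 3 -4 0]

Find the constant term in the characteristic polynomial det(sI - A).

-30

Expand det(sI - A) for the 3×3 matrix.
p(s) = s^3 + s^2 + 9s - 30.
(Check: constant term = det(-A) = (-1)^3 det A = -30; coefficient of s^2 = -tr A = 1.)
The constant term is -30.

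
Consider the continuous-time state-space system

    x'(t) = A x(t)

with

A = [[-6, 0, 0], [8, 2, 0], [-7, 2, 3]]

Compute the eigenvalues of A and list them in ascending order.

-6, 2, 3

det(sI - A) = s^3 - (tr A)s^2 + (M11 + M22 + M33)s - det A, where Mii is the 2×2 principal minor of A obtained by deleting row i and column i.
tr A = (-6) + 2 + 3 = -1; M11 = 2·3 - 0·2 = 6 - 0 = 6; M22 = (-6)·3 - 0·(-7) = -18 - 0 = -18; M33 = (-6)·2 - 0·8 = -12 - 0 = -12; sum of minors = -24.
det A = (-6)·(2·3 - 0·2) - 0·(8·3 - 0·(-7)) + 0·(8·2 - 2·(-7)) = (-6)·6 - 0·24 + 0·30 = -36.
So p(s) = det(sI - A) = s^3 + s^2 - 24s + 36.
Rational-root test: any integer root divides 36. Testing small divisors, s = 2 works: p(2) = 8 + 4 + (-48) + 36 = 0, so (s - 2) is a factor.
Dividing, p(s) = (s - 2)(s^2 + 3s - 18).
Factor s^2 + 3s - 18: two numbers with sum -3 and product -18 are 3 and -6, so s^2 + 3s - 18 = (s - 3)(s + 6).
Hence p(s) = (s - 3) (s - 2) (s + 6), with roots -6, 2, 3.
At least one eigenvalue has non-negative real part, so the system is not asymptotically stable.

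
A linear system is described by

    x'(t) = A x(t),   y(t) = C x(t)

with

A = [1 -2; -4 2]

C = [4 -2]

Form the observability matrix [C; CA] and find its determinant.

CA = [[12, -12]]
Observability matrix O = [C; CA] = [[4, -2], [12, -12]]
det(O) = 4·(-12) - (-2)·12 = -48 - (-24) = -24
Since det(O) ≠ 0, rank(O) = 2 and the system is completely observable.

-24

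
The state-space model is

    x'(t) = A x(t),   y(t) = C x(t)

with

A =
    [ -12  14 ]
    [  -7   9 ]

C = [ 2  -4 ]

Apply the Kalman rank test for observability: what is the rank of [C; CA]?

CA = [[4, -8]]
Observability matrix O = [C; CA] = [[2, -4], [4, -8]]
Every row of O is a scalar multiple of row 1 = [2, -4] (multipliers 1, 2), so the rows span a one-dimensional space.
O ≠ 0, hence rank(O) = 1.
rank(O) = 1 < n = 2, so the pair (A, C) is not completely observable.

1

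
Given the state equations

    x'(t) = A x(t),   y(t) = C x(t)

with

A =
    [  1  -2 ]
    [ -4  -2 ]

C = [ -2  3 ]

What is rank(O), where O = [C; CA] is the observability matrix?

2

CA = [[-14, -2]]
Observability matrix O = [C; CA] = [[-2, 3], [-14, -2]]
det(O) = (-2)·(-2) - 3·(-14) = 4 - (-42) = 46 ≠ 0, so rank(O) = 2.
rank(O) = 2 = n, so the pair (A, C) is completely observable.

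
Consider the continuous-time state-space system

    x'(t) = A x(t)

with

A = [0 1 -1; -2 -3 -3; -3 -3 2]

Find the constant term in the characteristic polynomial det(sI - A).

Expand det(sI - A) for the 3×3 matrix.
p(s) = s^3 + s^2 - 16s - 16.
(Check: constant term = det(-A) = (-1)^3 det A = -16; coefficient of s^2 = -tr A = 1.)
The constant term is -16.

-16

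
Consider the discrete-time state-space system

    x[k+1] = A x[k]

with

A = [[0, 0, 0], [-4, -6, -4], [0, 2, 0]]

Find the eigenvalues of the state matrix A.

det(zI - A) = z^3 - (tr A)z^2 + (M11 + M22 + M33)z - det A, where Mii is the 2×2 principal minor of A obtained by deleting row i and column i.
tr A = 0 + (-6) + 0 = -6; M11 = (-6)·0 - (-4)·2 = 0 - (-8) = 8; M22 = 0·0 - 0·0 = 0 - 0 = 0; M33 = 0·(-6) - 0·(-4) = 0 - 0 = 0; sum of minors = 8.
det A = 0·((-6)·0 - (-4)·2) - 0·((-4)·0 - (-4)·0) + 0·((-4)·2 - (-6)·0) = 0·8 - 0·0 + 0·(-8) = 0.
So p(z) = det(zI - A) = z^3 + 6z^2 + 8z.
The constant term is 0, so p(z) = z(z^2 + 6z + 8).
Factor z^2 + 6z + 8: two numbers with sum -6 and product 8 are -2 and -4, so z^2 + 6z + 8 = (z + 2)(z + 4).
Hence p(z) = z (z + 2) (z + 4), with roots -4, -2, 0.

-4, -2, 0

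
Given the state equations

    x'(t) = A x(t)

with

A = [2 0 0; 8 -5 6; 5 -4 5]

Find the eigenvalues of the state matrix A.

det(sI - A) = s^3 - (tr A)s^2 + (M11 + M22 + M33)s - det A, where Mii is the 2×2 principal minor of A obtained by deleting row i and column i.
tr A = 2 + (-5) + 5 = 2; M11 = (-5)·5 - 6·(-4) = -25 - (-24) = -1; M22 = 2·5 - 0·5 = 10 - 0 = 10; M33 = 2·(-5) - 0·8 = -10 - 0 = -10; sum of minors = -1.
det A = 2·((-5)·5 - 6·(-4)) - 0·(8·5 - 6·5) + 0·(8·(-4) - (-5)·5) = 2·(-1) - 0·10 + 0·(-7) = -2.
So p(s) = det(sI - A) = s^3 - 2s^2 - s + 2.
Rational-root test: any integer root divides 2. Testing small divisors, s = -1 works: p(-1) = -1 + (-2) + 1 + 2 = 0, so (s + 1) is a factor.
Dividing, p(s) = (s + 1)(s^2 - 3s + 2).
Factor s^2 - 3s + 2: two numbers with sum 3 and product 2 are 2 and 1, so s^2 - 3s + 2 = (s - 2)(s - 1).
Hence p(s) = (s - 2) (s - 1) (s + 1), with roots -1, 1, 2.
At least one eigenvalue has non-negative real part, so the system is not asymptotically stable.

-1, 1, 2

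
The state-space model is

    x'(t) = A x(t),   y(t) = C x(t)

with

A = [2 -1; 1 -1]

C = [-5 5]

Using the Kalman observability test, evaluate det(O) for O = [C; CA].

CA = [[-5, 0]]
Observability matrix O = [C; CA] = [[-5, 5], [-5, 0]]
det(O) = (-5)·0 - 5·(-5) = 0 - (-25) = 25
Since det(O) ≠ 0, rank(O) = 2 and the system is completely observable.

25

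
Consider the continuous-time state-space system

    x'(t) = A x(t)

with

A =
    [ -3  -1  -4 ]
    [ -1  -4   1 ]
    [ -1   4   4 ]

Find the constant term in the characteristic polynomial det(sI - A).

Expand det(sI - A) for the 3×3 matrix.
p(s) = s^3 + 3s^2 - 25s - 89.
(Check: constant term = det(-A) = (-1)^3 det A = -89; coefficient of s^2 = -tr A = 3.)
The constant term is -89.

-89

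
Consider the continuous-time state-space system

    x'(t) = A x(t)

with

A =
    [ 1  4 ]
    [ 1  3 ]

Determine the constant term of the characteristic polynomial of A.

For a 2×2 matrix, det(sI - A) = s^2 - (tr A)s + det A.
tr A = 4, det A = -1.
So p(s) = s^2 - 4s - 1.
The constant term is -1.

-1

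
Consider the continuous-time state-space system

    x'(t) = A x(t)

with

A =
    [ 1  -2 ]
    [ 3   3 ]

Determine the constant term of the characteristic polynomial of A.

9

For a 2×2 matrix, det(sI - A) = s^2 - (tr A)s + det A.
tr A = 4, det A = 9.
So p(s) = s^2 - 4s + 9.
The constant term is 9.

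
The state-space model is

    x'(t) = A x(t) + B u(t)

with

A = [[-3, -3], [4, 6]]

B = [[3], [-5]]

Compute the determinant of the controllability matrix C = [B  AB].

AB = [[6], [-18]]
Controllability matrix C = [B  AB] = [[3, 6], [-5, -18]]
det(C) = 3·(-18) - 6·(-5) = -54 - (-30) = -24
Since det(C) ≠ 0, rank(C) = 2 and the system is completely controllable.

-24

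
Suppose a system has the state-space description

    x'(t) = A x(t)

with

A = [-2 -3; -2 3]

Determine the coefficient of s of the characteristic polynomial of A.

For a 2×2 matrix, det(sI - A) = s^2 - (tr A)s + det A.
tr A = 1, det A = -12.
So p(s) = s^2 - s - 12.
The coefficient of s is -1.

-1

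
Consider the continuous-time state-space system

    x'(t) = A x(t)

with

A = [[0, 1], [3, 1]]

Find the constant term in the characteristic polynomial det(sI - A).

For a 2×2 matrix, det(sI - A) = s^2 - (tr A)s + det A.
tr A = 1, det A = -3.
So p(s) = s^2 - s - 3.
The constant term is -3.

-3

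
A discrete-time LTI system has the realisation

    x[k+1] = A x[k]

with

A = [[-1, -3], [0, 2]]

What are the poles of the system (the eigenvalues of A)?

-1, 2

det(zI - A) = z^2 - (tr A)z + det A, with tr A = (-1) + 2 = 1 and det A = (-1)·2 - (-3)·0 = -2 - 0 = -2.
So p(z) = det(zI - A) = z^2 - z - 2.
Factor z^2 - z - 2: two numbers with sum 1 and product -2 are 2 and -1, so z^2 - z - 2 = (z - 2)(z + 1).
Hence p(z) = (z - 2) (z + 1), with roots -1, 2.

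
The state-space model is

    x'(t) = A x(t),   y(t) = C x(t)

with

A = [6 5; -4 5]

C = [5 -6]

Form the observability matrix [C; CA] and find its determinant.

CA = [[54, -5]]
Observability matrix O = [C; CA] = [[5, -6], [54, -5]]
det(O) = 5·(-5) - (-6)·54 = -25 - (-324) = 299
Since det(O) ≠ 0, rank(O) = 2 and the system is completely observable.

299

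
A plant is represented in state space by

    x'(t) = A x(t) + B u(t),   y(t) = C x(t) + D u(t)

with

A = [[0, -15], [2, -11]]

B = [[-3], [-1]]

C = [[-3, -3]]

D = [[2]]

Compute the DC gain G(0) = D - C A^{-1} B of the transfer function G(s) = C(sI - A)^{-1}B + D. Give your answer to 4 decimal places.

G(0) = C(-A)^{-1}B + D = -C A^{-1} B + D.
det A = 30, so A^{-1} = (1/30)·adj(A) = [[-11/30, 1/2], [-1/15, 0]]
A^{-1} B = [3/5, 1/5]^T
C A^{-1} B = -12/5
G(0) = D - C A^{-1} B = 2 - (-12/5) = 22/5 ≈ 4.4000

4.4000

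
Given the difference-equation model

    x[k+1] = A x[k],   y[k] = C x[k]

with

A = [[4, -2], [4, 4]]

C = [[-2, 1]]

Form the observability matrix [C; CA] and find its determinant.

-12

CA = [[-4, 8]]
Observability matrix O = [C; CA] = [[-2, 1], [-4, 8]]
det(O) = (-2)·8 - 1·(-4) = -16 - (-4) = -12
Since det(O) ≠ 0, rank(O) = 2 and the system is completely observable.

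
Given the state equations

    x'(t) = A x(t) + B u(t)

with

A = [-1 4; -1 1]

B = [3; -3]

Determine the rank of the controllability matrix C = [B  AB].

2

AB = [[-15], [-6]]
Controllability matrix C = [B  AB] = [[3, -15], [-3, -6]]
det(C) = 3·(-6) - (-15)·(-3) = -18 - 45 = -63 ≠ 0, so rank(C) = 2.
rank(C) = 2 = n, so the pair (A, B) is completely controllable.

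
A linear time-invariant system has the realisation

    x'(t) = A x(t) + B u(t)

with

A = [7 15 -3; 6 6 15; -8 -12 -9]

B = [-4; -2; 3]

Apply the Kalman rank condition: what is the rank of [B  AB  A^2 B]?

AB = [[-67], [9], [29]]
A^2B = [[-421], [87], [167]]
Controllability matrix C = [B  AB  A^2B] = [[-4, -67, -421], [-2, 9, 87], [3, 29, 167]]
The rows r1, r2, r3 of C are linearly dependent: r1 + r2 + 2·r3 = 0 (check each entry), so rank(C) ≤ 2.
The 2×2 minor from rows 1, 2, columns 1, 2 is (-4)·9 - (-67)·(-2) = -36 - 134 = -170 ≠ 0, so rank(C) = 2.
rank(C) = 2 < n = 3, so the pair (A, B) is not completely controllable.

2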